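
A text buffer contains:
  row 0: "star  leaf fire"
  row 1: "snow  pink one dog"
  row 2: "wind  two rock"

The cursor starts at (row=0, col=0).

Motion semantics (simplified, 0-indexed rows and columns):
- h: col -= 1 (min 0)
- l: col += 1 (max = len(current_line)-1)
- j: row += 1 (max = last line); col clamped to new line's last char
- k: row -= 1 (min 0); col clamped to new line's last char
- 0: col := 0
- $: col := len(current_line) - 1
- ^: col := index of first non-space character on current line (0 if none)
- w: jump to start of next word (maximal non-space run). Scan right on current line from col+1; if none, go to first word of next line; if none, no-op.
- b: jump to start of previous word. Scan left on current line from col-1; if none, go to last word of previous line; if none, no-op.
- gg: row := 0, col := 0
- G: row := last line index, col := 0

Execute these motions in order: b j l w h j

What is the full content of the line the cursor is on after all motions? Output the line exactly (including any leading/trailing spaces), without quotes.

Answer: wind  two rock

Derivation:
After 1 (b): row=0 col=0 char='s'
After 2 (j): row=1 col=0 char='s'
After 3 (l): row=1 col=1 char='n'
After 4 (w): row=1 col=6 char='p'
After 5 (h): row=1 col=5 char='_'
After 6 (j): row=2 col=5 char='_'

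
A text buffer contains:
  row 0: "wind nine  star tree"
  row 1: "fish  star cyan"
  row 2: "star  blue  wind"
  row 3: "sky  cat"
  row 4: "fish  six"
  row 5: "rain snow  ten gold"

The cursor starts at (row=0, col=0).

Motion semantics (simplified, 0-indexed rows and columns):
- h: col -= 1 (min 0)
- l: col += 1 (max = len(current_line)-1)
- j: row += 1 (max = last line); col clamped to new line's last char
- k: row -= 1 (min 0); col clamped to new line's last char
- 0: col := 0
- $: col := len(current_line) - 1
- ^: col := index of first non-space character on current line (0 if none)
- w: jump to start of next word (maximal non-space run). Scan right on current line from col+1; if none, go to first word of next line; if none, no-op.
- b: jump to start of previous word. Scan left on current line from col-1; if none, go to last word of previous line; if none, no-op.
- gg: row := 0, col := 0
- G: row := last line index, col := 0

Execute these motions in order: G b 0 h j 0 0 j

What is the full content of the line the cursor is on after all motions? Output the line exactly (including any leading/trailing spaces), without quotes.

Answer: rain snow  ten gold

Derivation:
After 1 (G): row=5 col=0 char='r'
After 2 (b): row=4 col=6 char='s'
After 3 (0): row=4 col=0 char='f'
After 4 (h): row=4 col=0 char='f'
After 5 (j): row=5 col=0 char='r'
After 6 (0): row=5 col=0 char='r'
After 7 (0): row=5 col=0 char='r'
After 8 (j): row=5 col=0 char='r'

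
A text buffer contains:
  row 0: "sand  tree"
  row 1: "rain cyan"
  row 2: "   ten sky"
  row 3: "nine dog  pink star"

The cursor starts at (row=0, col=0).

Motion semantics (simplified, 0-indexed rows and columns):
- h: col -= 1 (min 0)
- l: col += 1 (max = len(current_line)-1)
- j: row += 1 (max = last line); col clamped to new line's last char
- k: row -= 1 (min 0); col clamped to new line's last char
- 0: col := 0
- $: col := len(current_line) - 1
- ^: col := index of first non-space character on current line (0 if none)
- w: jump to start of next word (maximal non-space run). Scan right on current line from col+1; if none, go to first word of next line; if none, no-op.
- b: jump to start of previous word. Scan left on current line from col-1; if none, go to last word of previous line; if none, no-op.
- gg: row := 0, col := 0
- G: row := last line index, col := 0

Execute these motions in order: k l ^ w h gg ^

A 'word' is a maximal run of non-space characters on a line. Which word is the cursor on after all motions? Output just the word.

Answer: sand

Derivation:
After 1 (k): row=0 col=0 char='s'
After 2 (l): row=0 col=1 char='a'
After 3 (^): row=0 col=0 char='s'
After 4 (w): row=0 col=6 char='t'
After 5 (h): row=0 col=5 char='_'
After 6 (gg): row=0 col=0 char='s'
After 7 (^): row=0 col=0 char='s'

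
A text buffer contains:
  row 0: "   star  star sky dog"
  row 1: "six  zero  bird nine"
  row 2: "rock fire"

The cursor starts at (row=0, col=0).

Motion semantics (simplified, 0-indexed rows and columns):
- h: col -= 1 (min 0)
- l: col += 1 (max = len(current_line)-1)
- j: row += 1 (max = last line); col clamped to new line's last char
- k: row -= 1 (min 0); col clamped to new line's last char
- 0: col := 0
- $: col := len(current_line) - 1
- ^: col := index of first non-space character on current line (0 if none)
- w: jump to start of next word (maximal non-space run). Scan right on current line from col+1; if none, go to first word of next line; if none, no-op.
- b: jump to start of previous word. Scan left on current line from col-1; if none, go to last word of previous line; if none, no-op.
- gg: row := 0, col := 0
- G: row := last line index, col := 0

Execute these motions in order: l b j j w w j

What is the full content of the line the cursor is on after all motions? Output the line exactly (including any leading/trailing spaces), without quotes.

After 1 (l): row=0 col=1 char='_'
After 2 (b): row=0 col=1 char='_'
After 3 (j): row=1 col=1 char='i'
After 4 (j): row=2 col=1 char='o'
After 5 (w): row=2 col=5 char='f'
After 6 (w): row=2 col=5 char='f'
After 7 (j): row=2 col=5 char='f'

Answer: rock fire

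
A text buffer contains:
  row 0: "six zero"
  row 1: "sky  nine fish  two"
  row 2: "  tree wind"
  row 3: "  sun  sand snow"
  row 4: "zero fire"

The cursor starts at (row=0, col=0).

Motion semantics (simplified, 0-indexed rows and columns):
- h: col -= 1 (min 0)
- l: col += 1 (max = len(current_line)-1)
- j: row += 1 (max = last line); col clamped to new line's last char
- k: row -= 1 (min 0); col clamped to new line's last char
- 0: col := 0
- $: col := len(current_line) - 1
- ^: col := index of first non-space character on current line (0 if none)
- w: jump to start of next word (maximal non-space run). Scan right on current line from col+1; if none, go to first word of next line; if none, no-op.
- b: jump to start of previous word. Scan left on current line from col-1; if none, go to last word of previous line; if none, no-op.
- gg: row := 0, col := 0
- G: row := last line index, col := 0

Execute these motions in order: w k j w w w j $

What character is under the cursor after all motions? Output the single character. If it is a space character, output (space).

Answer: d

Derivation:
After 1 (w): row=0 col=4 char='z'
After 2 (k): row=0 col=4 char='z'
After 3 (j): row=1 col=4 char='_'
After 4 (w): row=1 col=5 char='n'
After 5 (w): row=1 col=10 char='f'
After 6 (w): row=1 col=16 char='t'
After 7 (j): row=2 col=10 char='d'
After 8 ($): row=2 col=10 char='d'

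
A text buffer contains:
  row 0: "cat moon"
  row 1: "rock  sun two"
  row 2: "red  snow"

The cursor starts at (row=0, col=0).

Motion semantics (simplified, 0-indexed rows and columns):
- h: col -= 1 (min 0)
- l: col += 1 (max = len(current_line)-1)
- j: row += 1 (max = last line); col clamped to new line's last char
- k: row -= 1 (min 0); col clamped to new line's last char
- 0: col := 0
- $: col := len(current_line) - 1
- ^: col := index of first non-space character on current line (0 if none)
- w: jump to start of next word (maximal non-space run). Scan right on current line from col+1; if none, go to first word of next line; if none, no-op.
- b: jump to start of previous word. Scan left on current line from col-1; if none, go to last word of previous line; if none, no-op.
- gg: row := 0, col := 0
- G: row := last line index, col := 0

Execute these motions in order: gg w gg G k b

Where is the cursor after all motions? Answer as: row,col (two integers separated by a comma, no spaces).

After 1 (gg): row=0 col=0 char='c'
After 2 (w): row=0 col=4 char='m'
After 3 (gg): row=0 col=0 char='c'
After 4 (G): row=2 col=0 char='r'
After 5 (k): row=1 col=0 char='r'
After 6 (b): row=0 col=4 char='m'

Answer: 0,4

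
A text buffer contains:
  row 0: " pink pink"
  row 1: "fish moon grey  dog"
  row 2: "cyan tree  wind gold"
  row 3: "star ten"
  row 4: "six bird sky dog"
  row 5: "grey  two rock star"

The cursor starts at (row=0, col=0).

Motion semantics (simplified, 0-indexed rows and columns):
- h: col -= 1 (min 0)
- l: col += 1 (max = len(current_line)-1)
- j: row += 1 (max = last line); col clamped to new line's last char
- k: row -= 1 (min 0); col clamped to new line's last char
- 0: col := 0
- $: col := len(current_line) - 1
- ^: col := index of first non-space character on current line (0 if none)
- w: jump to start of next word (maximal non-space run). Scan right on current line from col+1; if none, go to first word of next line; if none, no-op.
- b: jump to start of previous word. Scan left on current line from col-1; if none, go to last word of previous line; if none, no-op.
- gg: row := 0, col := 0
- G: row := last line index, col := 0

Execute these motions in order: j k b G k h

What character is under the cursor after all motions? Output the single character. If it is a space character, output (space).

Answer: s

Derivation:
After 1 (j): row=1 col=0 char='f'
After 2 (k): row=0 col=0 char='_'
After 3 (b): row=0 col=0 char='_'
After 4 (G): row=5 col=0 char='g'
After 5 (k): row=4 col=0 char='s'
After 6 (h): row=4 col=0 char='s'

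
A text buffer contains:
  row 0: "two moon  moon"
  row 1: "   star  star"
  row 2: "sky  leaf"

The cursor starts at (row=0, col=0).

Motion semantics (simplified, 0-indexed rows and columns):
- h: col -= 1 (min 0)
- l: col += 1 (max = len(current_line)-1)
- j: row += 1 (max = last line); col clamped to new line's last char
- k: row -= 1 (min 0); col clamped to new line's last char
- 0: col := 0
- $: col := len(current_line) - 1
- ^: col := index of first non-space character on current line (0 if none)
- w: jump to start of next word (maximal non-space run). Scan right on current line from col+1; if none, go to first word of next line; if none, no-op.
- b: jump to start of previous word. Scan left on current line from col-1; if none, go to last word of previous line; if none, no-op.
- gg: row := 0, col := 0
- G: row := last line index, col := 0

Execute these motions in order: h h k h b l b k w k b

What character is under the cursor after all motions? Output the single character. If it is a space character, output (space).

Answer: t

Derivation:
After 1 (h): row=0 col=0 char='t'
After 2 (h): row=0 col=0 char='t'
After 3 (k): row=0 col=0 char='t'
After 4 (h): row=0 col=0 char='t'
After 5 (b): row=0 col=0 char='t'
After 6 (l): row=0 col=1 char='w'
After 7 (b): row=0 col=0 char='t'
After 8 (k): row=0 col=0 char='t'
After 9 (w): row=0 col=4 char='m'
After 10 (k): row=0 col=4 char='m'
After 11 (b): row=0 col=0 char='t'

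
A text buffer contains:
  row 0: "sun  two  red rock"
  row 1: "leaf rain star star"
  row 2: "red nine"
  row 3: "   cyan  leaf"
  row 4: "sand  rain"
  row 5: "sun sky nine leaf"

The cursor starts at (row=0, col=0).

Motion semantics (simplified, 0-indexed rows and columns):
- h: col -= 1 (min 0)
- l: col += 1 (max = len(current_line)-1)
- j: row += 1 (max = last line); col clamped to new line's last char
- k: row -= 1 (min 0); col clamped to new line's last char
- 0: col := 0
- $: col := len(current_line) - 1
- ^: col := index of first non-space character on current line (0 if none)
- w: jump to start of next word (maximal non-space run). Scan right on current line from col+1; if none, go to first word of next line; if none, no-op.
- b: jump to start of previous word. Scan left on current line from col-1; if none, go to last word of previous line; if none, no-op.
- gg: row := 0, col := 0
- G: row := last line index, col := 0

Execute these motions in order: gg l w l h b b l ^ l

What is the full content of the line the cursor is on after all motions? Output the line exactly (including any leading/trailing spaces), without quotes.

Answer: sun  two  red rock

Derivation:
After 1 (gg): row=0 col=0 char='s'
After 2 (l): row=0 col=1 char='u'
After 3 (w): row=0 col=5 char='t'
After 4 (l): row=0 col=6 char='w'
After 5 (h): row=0 col=5 char='t'
After 6 (b): row=0 col=0 char='s'
After 7 (b): row=0 col=0 char='s'
After 8 (l): row=0 col=1 char='u'
After 9 (^): row=0 col=0 char='s'
After 10 (l): row=0 col=1 char='u'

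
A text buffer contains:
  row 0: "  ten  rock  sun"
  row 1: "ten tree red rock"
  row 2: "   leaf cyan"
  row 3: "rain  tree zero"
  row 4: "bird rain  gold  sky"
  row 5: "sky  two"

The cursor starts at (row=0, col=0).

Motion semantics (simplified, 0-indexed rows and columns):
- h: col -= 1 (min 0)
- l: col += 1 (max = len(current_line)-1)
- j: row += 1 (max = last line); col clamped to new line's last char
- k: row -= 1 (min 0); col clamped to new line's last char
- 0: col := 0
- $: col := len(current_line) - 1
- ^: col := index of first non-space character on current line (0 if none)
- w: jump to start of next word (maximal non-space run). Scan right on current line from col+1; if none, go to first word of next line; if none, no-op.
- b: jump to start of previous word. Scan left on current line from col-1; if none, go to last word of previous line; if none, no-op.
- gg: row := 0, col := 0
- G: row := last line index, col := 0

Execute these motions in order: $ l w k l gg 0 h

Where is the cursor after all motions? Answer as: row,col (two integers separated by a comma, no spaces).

Answer: 0,0

Derivation:
After 1 ($): row=0 col=15 char='n'
After 2 (l): row=0 col=15 char='n'
After 3 (w): row=1 col=0 char='t'
After 4 (k): row=0 col=0 char='_'
After 5 (l): row=0 col=1 char='_'
After 6 (gg): row=0 col=0 char='_'
After 7 (0): row=0 col=0 char='_'
After 8 (h): row=0 col=0 char='_'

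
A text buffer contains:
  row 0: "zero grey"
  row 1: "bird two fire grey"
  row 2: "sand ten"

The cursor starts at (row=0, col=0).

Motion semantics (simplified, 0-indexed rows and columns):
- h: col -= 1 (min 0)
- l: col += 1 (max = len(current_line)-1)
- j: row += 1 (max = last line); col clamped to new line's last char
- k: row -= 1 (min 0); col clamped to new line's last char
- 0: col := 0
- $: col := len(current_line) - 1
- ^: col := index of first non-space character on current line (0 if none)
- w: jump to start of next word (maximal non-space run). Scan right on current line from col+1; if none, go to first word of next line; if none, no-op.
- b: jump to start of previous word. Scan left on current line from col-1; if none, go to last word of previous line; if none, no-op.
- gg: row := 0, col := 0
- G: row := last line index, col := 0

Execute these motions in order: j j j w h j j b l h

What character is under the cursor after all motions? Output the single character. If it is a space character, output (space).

After 1 (j): row=1 col=0 char='b'
After 2 (j): row=2 col=0 char='s'
After 3 (j): row=2 col=0 char='s'
After 4 (w): row=2 col=5 char='t'
After 5 (h): row=2 col=4 char='_'
After 6 (j): row=2 col=4 char='_'
After 7 (j): row=2 col=4 char='_'
After 8 (b): row=2 col=0 char='s'
After 9 (l): row=2 col=1 char='a'
After 10 (h): row=2 col=0 char='s'

Answer: s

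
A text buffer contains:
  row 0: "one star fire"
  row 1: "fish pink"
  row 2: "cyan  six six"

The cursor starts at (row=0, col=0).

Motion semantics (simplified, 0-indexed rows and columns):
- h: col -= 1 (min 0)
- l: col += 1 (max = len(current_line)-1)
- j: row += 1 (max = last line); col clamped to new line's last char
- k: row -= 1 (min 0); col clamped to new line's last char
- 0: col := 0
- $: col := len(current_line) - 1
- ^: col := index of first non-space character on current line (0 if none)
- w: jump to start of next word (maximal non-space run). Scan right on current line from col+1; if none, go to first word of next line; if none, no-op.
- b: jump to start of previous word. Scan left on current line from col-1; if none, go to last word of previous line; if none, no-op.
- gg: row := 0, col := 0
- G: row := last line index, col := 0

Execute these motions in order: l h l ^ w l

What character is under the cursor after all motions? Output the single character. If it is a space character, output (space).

Answer: t

Derivation:
After 1 (l): row=0 col=1 char='n'
After 2 (h): row=0 col=0 char='o'
After 3 (l): row=0 col=1 char='n'
After 4 (^): row=0 col=0 char='o'
After 5 (w): row=0 col=4 char='s'
After 6 (l): row=0 col=5 char='t'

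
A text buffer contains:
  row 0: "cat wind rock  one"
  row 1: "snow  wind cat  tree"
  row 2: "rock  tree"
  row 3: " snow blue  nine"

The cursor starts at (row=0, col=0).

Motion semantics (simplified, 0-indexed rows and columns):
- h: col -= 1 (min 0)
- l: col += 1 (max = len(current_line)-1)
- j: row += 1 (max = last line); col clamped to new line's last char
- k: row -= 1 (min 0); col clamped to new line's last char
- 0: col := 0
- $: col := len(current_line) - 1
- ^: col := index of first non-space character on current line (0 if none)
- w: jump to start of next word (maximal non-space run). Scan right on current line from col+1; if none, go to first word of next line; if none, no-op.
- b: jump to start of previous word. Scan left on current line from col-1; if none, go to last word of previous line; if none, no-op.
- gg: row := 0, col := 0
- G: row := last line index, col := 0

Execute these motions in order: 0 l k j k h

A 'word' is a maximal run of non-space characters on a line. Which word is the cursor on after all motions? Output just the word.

After 1 (0): row=0 col=0 char='c'
After 2 (l): row=0 col=1 char='a'
After 3 (k): row=0 col=1 char='a'
After 4 (j): row=1 col=1 char='n'
After 5 (k): row=0 col=1 char='a'
After 6 (h): row=0 col=0 char='c'

Answer: cat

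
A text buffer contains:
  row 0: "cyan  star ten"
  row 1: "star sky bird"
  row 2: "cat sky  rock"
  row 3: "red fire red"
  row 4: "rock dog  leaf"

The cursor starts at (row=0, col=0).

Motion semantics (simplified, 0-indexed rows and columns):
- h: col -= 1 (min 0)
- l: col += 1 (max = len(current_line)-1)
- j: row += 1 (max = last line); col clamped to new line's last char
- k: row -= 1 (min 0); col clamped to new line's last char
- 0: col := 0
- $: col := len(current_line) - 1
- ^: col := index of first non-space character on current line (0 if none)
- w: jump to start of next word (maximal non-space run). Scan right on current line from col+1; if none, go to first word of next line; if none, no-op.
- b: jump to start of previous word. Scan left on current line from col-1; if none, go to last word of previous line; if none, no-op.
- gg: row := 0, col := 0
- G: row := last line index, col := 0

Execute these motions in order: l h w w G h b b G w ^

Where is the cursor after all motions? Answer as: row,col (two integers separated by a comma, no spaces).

Answer: 4,0

Derivation:
After 1 (l): row=0 col=1 char='y'
After 2 (h): row=0 col=0 char='c'
After 3 (w): row=0 col=6 char='s'
After 4 (w): row=0 col=11 char='t'
After 5 (G): row=4 col=0 char='r'
After 6 (h): row=4 col=0 char='r'
After 7 (b): row=3 col=9 char='r'
After 8 (b): row=3 col=4 char='f'
After 9 (G): row=4 col=0 char='r'
After 10 (w): row=4 col=5 char='d'
After 11 (^): row=4 col=0 char='r'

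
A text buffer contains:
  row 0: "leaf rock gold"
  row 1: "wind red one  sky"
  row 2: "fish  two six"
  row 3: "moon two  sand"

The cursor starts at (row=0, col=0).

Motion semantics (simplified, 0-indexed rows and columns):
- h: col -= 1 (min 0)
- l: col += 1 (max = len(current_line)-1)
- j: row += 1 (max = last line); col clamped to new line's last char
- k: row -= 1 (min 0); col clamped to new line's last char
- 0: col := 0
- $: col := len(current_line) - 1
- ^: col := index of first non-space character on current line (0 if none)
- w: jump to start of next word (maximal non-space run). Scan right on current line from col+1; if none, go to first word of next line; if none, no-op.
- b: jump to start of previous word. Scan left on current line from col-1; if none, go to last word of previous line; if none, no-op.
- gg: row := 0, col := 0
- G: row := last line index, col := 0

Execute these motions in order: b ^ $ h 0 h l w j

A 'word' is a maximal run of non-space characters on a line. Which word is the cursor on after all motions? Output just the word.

After 1 (b): row=0 col=0 char='l'
After 2 (^): row=0 col=0 char='l'
After 3 ($): row=0 col=13 char='d'
After 4 (h): row=0 col=12 char='l'
After 5 (0): row=0 col=0 char='l'
After 6 (h): row=0 col=0 char='l'
After 7 (l): row=0 col=1 char='e'
After 8 (w): row=0 col=5 char='r'
After 9 (j): row=1 col=5 char='r'

Answer: red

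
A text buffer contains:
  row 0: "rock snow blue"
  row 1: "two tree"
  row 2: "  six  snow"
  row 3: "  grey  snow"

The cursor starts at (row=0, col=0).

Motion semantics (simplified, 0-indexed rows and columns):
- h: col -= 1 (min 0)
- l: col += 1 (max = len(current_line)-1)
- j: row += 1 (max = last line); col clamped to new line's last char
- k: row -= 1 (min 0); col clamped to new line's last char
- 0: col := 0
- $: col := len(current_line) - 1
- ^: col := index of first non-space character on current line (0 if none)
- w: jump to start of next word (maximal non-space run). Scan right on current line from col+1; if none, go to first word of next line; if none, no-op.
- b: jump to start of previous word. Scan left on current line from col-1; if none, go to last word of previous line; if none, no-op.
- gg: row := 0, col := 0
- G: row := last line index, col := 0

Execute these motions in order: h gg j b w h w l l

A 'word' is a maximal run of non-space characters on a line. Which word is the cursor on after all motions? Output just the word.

After 1 (h): row=0 col=0 char='r'
After 2 (gg): row=0 col=0 char='r'
After 3 (j): row=1 col=0 char='t'
After 4 (b): row=0 col=10 char='b'
After 5 (w): row=1 col=0 char='t'
After 6 (h): row=1 col=0 char='t'
After 7 (w): row=1 col=4 char='t'
After 8 (l): row=1 col=5 char='r'
After 9 (l): row=1 col=6 char='e'

Answer: tree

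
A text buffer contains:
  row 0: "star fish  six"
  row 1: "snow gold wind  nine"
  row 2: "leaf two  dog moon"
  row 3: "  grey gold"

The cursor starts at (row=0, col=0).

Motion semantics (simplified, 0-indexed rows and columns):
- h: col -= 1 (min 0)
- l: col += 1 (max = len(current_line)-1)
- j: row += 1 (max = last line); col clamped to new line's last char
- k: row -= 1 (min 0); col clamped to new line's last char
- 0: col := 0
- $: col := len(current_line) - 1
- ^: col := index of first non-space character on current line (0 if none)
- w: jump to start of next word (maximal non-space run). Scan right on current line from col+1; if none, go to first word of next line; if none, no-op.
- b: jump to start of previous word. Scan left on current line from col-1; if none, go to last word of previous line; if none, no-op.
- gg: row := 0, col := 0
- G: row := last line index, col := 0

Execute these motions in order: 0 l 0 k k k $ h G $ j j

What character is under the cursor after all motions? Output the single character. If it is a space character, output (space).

Answer: d

Derivation:
After 1 (0): row=0 col=0 char='s'
After 2 (l): row=0 col=1 char='t'
After 3 (0): row=0 col=0 char='s'
After 4 (k): row=0 col=0 char='s'
After 5 (k): row=0 col=0 char='s'
After 6 (k): row=0 col=0 char='s'
After 7 ($): row=0 col=13 char='x'
After 8 (h): row=0 col=12 char='i'
After 9 (G): row=3 col=0 char='_'
After 10 ($): row=3 col=10 char='d'
After 11 (j): row=3 col=10 char='d'
After 12 (j): row=3 col=10 char='d'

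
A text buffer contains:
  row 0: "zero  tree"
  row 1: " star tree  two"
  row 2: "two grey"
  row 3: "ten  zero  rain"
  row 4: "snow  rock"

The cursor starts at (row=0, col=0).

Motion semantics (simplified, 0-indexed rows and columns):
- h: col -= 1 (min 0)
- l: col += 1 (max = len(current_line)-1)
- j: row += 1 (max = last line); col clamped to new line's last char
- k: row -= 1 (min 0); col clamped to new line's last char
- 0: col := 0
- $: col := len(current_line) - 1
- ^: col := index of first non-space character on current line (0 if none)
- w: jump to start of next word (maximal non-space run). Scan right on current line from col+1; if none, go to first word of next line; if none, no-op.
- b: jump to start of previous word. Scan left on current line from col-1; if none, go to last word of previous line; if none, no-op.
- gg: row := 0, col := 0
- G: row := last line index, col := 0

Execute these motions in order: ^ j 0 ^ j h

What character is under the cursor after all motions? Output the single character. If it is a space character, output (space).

After 1 (^): row=0 col=0 char='z'
After 2 (j): row=1 col=0 char='_'
After 3 (0): row=1 col=0 char='_'
After 4 (^): row=1 col=1 char='s'
After 5 (j): row=2 col=1 char='w'
After 6 (h): row=2 col=0 char='t'

Answer: t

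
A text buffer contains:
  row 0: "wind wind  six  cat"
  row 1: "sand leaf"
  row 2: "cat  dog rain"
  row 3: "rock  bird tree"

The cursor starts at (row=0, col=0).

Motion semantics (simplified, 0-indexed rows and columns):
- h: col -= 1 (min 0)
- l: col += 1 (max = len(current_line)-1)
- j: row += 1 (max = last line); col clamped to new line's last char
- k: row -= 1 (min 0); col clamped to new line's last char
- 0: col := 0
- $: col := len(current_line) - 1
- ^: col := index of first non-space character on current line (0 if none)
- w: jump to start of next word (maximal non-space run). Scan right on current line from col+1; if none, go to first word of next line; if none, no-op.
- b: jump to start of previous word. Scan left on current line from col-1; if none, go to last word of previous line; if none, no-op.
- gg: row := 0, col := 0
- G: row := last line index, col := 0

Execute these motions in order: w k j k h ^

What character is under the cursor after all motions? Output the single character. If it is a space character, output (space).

Answer: w

Derivation:
After 1 (w): row=0 col=5 char='w'
After 2 (k): row=0 col=5 char='w'
After 3 (j): row=1 col=5 char='l'
After 4 (k): row=0 col=5 char='w'
After 5 (h): row=0 col=4 char='_'
After 6 (^): row=0 col=0 char='w'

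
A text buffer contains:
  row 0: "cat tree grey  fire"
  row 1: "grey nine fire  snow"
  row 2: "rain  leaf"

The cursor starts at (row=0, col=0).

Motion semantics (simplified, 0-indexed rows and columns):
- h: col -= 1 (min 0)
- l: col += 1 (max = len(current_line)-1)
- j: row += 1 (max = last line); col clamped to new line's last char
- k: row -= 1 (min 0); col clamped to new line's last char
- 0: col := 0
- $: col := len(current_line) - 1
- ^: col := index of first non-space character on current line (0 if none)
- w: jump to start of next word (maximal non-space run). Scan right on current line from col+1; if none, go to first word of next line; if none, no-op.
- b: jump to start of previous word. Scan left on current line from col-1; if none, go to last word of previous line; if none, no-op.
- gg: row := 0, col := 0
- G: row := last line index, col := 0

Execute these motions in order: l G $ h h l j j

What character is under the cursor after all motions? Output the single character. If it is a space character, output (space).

Answer: a

Derivation:
After 1 (l): row=0 col=1 char='a'
After 2 (G): row=2 col=0 char='r'
After 3 ($): row=2 col=9 char='f'
After 4 (h): row=2 col=8 char='a'
After 5 (h): row=2 col=7 char='e'
After 6 (l): row=2 col=8 char='a'
After 7 (j): row=2 col=8 char='a'
After 8 (j): row=2 col=8 char='a'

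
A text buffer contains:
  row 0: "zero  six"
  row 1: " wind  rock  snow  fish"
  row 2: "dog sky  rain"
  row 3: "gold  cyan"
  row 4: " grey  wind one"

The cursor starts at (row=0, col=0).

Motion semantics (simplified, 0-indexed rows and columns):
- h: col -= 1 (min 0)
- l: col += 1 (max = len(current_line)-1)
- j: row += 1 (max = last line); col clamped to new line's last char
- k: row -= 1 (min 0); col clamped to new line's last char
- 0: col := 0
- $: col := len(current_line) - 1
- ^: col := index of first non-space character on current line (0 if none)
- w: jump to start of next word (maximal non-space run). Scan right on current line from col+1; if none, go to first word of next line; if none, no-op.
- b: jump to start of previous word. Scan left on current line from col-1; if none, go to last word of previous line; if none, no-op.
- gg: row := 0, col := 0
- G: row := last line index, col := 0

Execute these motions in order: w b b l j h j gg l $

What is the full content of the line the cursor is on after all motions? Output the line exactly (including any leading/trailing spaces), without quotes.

After 1 (w): row=0 col=6 char='s'
After 2 (b): row=0 col=0 char='z'
After 3 (b): row=0 col=0 char='z'
After 4 (l): row=0 col=1 char='e'
After 5 (j): row=1 col=1 char='w'
After 6 (h): row=1 col=0 char='_'
After 7 (j): row=2 col=0 char='d'
After 8 (gg): row=0 col=0 char='z'
After 9 (l): row=0 col=1 char='e'
After 10 ($): row=0 col=8 char='x'

Answer: zero  six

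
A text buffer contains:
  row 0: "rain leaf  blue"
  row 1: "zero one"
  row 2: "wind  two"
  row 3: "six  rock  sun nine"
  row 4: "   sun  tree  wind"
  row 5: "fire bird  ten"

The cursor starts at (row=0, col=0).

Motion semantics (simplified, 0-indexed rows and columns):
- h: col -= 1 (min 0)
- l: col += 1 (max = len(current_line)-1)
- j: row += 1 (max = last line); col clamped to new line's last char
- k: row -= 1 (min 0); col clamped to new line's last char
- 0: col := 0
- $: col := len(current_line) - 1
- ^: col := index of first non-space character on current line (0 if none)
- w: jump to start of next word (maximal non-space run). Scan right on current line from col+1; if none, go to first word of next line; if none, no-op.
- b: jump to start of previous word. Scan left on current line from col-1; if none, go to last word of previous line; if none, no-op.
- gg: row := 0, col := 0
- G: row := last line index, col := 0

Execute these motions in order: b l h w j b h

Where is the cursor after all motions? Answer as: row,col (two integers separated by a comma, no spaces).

Answer: 1,0

Derivation:
After 1 (b): row=0 col=0 char='r'
After 2 (l): row=0 col=1 char='a'
After 3 (h): row=0 col=0 char='r'
After 4 (w): row=0 col=5 char='l'
After 5 (j): row=1 col=5 char='o'
After 6 (b): row=1 col=0 char='z'
After 7 (h): row=1 col=0 char='z'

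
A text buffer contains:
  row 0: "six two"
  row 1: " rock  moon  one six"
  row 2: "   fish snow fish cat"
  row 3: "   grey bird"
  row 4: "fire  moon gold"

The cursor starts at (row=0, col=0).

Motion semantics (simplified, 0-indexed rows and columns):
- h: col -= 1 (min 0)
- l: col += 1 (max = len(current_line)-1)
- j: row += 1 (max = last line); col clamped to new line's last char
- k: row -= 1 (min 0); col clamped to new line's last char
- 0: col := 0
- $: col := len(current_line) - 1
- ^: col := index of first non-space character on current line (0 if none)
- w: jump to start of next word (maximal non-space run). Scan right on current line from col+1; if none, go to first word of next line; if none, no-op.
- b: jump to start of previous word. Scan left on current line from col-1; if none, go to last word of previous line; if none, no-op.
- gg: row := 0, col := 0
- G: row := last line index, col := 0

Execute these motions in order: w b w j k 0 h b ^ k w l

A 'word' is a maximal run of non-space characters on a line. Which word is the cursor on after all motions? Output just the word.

After 1 (w): row=0 col=4 char='t'
After 2 (b): row=0 col=0 char='s'
After 3 (w): row=0 col=4 char='t'
After 4 (j): row=1 col=4 char='k'
After 5 (k): row=0 col=4 char='t'
After 6 (0): row=0 col=0 char='s'
After 7 (h): row=0 col=0 char='s'
After 8 (b): row=0 col=0 char='s'
After 9 (^): row=0 col=0 char='s'
After 10 (k): row=0 col=0 char='s'
After 11 (w): row=0 col=4 char='t'
After 12 (l): row=0 col=5 char='w'

Answer: two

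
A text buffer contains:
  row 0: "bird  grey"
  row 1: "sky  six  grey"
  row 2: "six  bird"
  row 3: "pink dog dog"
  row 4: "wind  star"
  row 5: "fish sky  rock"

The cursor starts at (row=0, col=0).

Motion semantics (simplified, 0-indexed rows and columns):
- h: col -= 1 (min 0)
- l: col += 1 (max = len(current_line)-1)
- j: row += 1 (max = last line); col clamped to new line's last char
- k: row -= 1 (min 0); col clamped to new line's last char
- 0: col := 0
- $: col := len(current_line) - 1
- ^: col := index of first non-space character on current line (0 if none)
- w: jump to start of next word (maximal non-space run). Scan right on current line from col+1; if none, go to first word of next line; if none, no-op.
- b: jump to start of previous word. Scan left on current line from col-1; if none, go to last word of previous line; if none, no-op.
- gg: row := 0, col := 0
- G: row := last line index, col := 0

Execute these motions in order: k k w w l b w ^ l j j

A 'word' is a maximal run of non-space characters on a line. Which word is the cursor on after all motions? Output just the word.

Answer: pink

Derivation:
After 1 (k): row=0 col=0 char='b'
After 2 (k): row=0 col=0 char='b'
After 3 (w): row=0 col=6 char='g'
After 4 (w): row=1 col=0 char='s'
After 5 (l): row=1 col=1 char='k'
After 6 (b): row=1 col=0 char='s'
After 7 (w): row=1 col=5 char='s'
After 8 (^): row=1 col=0 char='s'
After 9 (l): row=1 col=1 char='k'
After 10 (j): row=2 col=1 char='i'
After 11 (j): row=3 col=1 char='i'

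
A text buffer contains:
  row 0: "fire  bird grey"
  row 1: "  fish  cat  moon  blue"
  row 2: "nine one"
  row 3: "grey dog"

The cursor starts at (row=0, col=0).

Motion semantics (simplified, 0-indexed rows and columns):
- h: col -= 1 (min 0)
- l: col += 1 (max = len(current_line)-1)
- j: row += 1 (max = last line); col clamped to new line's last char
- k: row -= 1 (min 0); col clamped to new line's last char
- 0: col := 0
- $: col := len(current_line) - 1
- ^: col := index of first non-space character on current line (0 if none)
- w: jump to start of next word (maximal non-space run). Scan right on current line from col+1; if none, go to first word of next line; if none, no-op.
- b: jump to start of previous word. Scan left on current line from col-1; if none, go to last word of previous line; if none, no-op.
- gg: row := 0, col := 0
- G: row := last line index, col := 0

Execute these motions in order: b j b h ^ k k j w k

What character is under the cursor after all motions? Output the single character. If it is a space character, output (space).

Answer: r

Derivation:
After 1 (b): row=0 col=0 char='f'
After 2 (j): row=1 col=0 char='_'
After 3 (b): row=0 col=11 char='g'
After 4 (h): row=0 col=10 char='_'
After 5 (^): row=0 col=0 char='f'
After 6 (k): row=0 col=0 char='f'
After 7 (k): row=0 col=0 char='f'
After 8 (j): row=1 col=0 char='_'
After 9 (w): row=1 col=2 char='f'
After 10 (k): row=0 col=2 char='r'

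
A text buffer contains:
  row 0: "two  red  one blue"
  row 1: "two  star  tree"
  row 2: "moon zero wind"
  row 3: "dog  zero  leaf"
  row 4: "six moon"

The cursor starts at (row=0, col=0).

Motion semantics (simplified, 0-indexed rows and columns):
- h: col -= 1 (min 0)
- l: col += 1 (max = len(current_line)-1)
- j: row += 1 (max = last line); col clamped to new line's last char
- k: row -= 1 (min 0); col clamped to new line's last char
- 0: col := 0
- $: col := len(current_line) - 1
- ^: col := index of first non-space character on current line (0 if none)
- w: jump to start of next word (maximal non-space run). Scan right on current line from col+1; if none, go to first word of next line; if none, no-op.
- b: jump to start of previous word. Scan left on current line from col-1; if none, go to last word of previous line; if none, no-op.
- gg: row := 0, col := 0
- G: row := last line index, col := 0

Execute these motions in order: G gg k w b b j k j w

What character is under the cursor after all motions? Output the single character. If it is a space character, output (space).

Answer: s

Derivation:
After 1 (G): row=4 col=0 char='s'
After 2 (gg): row=0 col=0 char='t'
After 3 (k): row=0 col=0 char='t'
After 4 (w): row=0 col=5 char='r'
After 5 (b): row=0 col=0 char='t'
After 6 (b): row=0 col=0 char='t'
After 7 (j): row=1 col=0 char='t'
After 8 (k): row=0 col=0 char='t'
After 9 (j): row=1 col=0 char='t'
After 10 (w): row=1 col=5 char='s'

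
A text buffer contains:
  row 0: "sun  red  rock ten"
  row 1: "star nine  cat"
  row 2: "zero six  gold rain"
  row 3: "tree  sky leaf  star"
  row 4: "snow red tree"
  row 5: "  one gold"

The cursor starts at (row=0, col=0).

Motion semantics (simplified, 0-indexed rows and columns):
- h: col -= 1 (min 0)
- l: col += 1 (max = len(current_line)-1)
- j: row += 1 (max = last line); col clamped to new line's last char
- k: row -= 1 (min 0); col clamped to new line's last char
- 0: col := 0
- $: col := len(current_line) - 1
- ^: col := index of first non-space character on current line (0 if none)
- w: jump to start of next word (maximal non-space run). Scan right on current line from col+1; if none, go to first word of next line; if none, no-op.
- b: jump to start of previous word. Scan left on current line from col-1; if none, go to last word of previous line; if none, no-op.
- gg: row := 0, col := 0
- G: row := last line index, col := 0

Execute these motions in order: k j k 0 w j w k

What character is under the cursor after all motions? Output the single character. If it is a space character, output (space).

Answer: o

Derivation:
After 1 (k): row=0 col=0 char='s'
After 2 (j): row=1 col=0 char='s'
After 3 (k): row=0 col=0 char='s'
After 4 (0): row=0 col=0 char='s'
After 5 (w): row=0 col=5 char='r'
After 6 (j): row=1 col=5 char='n'
After 7 (w): row=1 col=11 char='c'
After 8 (k): row=0 col=11 char='o'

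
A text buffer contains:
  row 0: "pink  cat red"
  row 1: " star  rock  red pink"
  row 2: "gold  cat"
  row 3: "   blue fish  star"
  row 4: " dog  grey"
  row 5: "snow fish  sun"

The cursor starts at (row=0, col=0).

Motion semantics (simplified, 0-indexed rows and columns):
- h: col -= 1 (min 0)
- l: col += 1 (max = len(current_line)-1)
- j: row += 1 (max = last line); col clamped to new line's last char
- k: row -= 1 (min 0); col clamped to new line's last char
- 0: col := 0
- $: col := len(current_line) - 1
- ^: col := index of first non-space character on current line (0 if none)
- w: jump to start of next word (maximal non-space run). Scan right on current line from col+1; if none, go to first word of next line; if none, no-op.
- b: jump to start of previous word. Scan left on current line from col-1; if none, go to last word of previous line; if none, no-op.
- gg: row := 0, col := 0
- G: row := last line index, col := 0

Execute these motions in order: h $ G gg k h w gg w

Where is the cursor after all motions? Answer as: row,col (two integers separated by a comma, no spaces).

After 1 (h): row=0 col=0 char='p'
After 2 ($): row=0 col=12 char='d'
After 3 (G): row=5 col=0 char='s'
After 4 (gg): row=0 col=0 char='p'
After 5 (k): row=0 col=0 char='p'
After 6 (h): row=0 col=0 char='p'
After 7 (w): row=0 col=6 char='c'
After 8 (gg): row=0 col=0 char='p'
After 9 (w): row=0 col=6 char='c'

Answer: 0,6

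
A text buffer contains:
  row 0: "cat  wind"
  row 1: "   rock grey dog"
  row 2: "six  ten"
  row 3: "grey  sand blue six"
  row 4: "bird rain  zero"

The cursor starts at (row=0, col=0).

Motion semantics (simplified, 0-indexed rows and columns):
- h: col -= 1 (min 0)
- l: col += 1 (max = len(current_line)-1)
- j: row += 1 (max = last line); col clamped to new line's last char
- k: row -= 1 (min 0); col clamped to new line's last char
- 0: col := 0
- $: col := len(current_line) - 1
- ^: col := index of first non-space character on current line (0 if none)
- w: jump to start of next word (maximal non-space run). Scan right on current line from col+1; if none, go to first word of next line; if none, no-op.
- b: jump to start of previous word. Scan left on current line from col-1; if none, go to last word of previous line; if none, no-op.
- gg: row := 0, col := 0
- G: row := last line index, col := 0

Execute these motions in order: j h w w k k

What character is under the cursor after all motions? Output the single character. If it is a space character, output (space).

After 1 (j): row=1 col=0 char='_'
After 2 (h): row=1 col=0 char='_'
After 3 (w): row=1 col=3 char='r'
After 4 (w): row=1 col=8 char='g'
After 5 (k): row=0 col=8 char='d'
After 6 (k): row=0 col=8 char='d'

Answer: d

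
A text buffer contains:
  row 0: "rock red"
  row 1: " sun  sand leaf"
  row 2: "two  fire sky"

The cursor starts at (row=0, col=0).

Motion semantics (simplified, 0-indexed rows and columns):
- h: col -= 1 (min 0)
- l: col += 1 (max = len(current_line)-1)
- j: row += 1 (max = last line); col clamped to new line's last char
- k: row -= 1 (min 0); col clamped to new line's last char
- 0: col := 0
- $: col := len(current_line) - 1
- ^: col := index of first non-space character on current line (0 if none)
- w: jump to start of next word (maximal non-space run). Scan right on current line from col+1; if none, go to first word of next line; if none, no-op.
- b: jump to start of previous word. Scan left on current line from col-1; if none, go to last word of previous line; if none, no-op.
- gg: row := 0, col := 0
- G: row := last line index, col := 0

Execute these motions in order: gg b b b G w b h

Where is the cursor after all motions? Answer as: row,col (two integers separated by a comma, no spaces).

After 1 (gg): row=0 col=0 char='r'
After 2 (b): row=0 col=0 char='r'
After 3 (b): row=0 col=0 char='r'
After 4 (b): row=0 col=0 char='r'
After 5 (G): row=2 col=0 char='t'
After 6 (w): row=2 col=5 char='f'
After 7 (b): row=2 col=0 char='t'
After 8 (h): row=2 col=0 char='t'

Answer: 2,0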